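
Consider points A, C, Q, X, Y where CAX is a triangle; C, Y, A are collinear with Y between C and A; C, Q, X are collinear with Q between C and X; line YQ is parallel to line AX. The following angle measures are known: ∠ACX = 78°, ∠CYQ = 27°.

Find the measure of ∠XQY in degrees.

∠XQY = 105°

1. ∠QCY = 78°  [Y on CA, Q on CX]
2. ∠CQY = 75°  [△CYQ]
3. ∠XQY = 105°  [linear pair at Q on CX]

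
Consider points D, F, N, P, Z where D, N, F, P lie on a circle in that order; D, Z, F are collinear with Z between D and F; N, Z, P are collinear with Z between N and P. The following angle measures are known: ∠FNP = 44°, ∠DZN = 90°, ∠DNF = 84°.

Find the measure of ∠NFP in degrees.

1. ∠FDP = 44°  [same arc FP]
2. ∠FZP = 90°  [vertical angles at Z]
3. ∠DPF = 96°  [cyclic DNFP, opposite ∠N+∠P]
4. ∠DFP = 40°  [△DFP]
5. ∠FPN = 50°  [△FZP]
6. ∠NFP = 86°  [△NFP]

∠NFP = 86°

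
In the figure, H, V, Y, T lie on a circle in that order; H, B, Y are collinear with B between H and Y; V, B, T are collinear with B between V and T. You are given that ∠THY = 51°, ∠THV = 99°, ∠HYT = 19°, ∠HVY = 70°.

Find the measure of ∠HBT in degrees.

1. ∠HVT = 19°  [same arc HT]
2. ∠HTV = 62°  [△HVT]
3. ∠HBT = 67°  [△HBT]

∠HBT = 67°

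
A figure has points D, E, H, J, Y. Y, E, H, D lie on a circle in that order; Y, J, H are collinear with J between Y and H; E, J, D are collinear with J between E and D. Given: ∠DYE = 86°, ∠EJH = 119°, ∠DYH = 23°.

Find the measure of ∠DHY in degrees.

∠DHY = 56°

1. ∠DHE = 94°  [cyclic YEHD, opposite ∠Y+∠H]
2. ∠DJY = 119°  [vertical angles at J]
3. ∠DEH = 23°  [same arc HD]
4. ∠EDH = 63°  [△EHD]
5. ∠DJH = 61°  [linear pair at J on YH]
6. ∠DHY = 56°  [△HJD]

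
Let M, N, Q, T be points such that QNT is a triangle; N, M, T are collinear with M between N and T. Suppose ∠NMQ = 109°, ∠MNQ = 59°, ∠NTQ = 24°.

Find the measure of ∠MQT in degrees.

1. ∠QMT = 71°  [linear pair at M on NT]
2. ∠MTQ = 24°  [M on ray TN]
3. ∠MQT = 85°  [△QMT]

∠MQT = 85°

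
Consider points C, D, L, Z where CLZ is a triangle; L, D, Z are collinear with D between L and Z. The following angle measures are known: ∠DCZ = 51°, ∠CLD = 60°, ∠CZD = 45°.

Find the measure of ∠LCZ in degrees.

1. ∠CLZ = 60°  [D on ray LZ]
2. ∠CZL = 45°  [D on ray ZL]
3. ∠LCZ = 75°  [△CLZ]

∠LCZ = 75°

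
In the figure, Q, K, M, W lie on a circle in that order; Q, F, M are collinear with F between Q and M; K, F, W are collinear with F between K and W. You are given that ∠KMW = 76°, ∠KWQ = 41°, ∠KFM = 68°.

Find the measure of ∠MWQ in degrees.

∠MWQ = 74°

1. ∠KQW = 104°  [cyclic QKMW, opposite ∠Q+∠M]
2. ∠QKW = 35°  [△QKW]
3. ∠QFW = 68°  [vertical angles at F]
4. ∠QMW = 35°  [same arc QW]
5. ∠MQW = 71°  [△QFW]
6. ∠MWQ = 74°  [△QMW]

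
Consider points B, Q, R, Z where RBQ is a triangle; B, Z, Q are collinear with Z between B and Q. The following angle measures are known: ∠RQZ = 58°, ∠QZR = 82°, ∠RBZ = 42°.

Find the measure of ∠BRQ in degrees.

1. ∠BQR = 58°  [Z on ray QB]
2. ∠QBR = 42°  [Z on ray BQ]
3. ∠BRQ = 80°  [△RBQ]

∠BRQ = 80°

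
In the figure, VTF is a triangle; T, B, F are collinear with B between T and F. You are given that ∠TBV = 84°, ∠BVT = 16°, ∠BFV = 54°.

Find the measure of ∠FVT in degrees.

1. ∠BTV = 80°  [△VTB]
2. ∠TFV = 54°  [B on ray FT]
3. ∠FTV = 80°  [B on ray TF]
4. ∠FVT = 46°  [△VTF]

∠FVT = 46°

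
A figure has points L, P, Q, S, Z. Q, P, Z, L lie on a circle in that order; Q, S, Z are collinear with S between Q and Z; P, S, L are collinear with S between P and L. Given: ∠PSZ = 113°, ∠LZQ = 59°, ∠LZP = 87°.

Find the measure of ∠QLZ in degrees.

∠QLZ = 82°

1. ∠LSQ = 113°  [vertical angles at S]
2. ∠LPQ = 59°  [same arc QL]
3. ∠LQP = 93°  [cyclic QPZL, opposite ∠Q+∠Z]
4. ∠PLQ = 28°  [△QPL]
5. ∠LQZ = 39°  [△QSL]
6. ∠QLZ = 82°  [△QZL]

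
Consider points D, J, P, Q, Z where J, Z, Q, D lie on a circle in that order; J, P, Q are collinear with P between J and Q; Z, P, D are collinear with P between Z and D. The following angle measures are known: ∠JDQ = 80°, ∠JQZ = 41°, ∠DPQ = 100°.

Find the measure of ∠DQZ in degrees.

1. ∠JZQ = 100°  [cyclic JZQD, opposite ∠Z+∠D]
2. ∠JDZ = 41°  [same arc JZ]
3. ∠QJZ = 39°  [△JZQ]
4. ∠DPJ = 80°  [linear pair at P on JQ]
5. ∠DJQ = 59°  [△JPD]
6. ∠QDZ = 39°  [same arc ZQ]
7. ∠DZQ = 59°  [same arc QD]
8. ∠DQZ = 82°  [△ZQD]

∠DQZ = 82°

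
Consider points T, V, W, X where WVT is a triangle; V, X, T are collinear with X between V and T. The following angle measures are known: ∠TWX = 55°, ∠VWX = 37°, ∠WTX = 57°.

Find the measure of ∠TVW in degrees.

∠TVW = 31°

1. ∠TXW = 68°  [△WXT]
2. ∠VXW = 112°  [linear pair at X on VT]
3. ∠WVX = 31°  [△WVX]
4. ∠TVW = 31°  [X on ray VT]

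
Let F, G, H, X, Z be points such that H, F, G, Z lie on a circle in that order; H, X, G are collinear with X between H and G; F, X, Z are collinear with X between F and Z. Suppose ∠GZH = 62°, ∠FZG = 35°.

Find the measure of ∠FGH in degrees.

1. ∠GFH = 118°  [cyclic HFGZ, opposite ∠F+∠Z]
2. ∠FHG = 35°  [same arc FG]
3. ∠FGH = 27°  [△HFG]

∠FGH = 27°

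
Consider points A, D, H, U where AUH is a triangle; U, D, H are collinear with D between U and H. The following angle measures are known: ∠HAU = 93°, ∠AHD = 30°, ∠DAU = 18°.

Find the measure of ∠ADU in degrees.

1. ∠AHU = 30°  [D on ray HU]
2. ∠AUH = 57°  [△AUH]
3. ∠AUD = 57°  [D on ray UH]
4. ∠ADU = 105°  [△AUD]

∠ADU = 105°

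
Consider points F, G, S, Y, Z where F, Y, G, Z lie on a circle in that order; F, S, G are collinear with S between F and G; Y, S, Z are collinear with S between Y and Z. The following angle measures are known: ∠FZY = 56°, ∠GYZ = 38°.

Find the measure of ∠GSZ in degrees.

∠GSZ = 94°

1. ∠GFZ = 38°  [same arc GZ]
2. ∠FSZ = 86°  [△FSZ]
3. ∠GSZ = 94°  [linear pair at S on FG]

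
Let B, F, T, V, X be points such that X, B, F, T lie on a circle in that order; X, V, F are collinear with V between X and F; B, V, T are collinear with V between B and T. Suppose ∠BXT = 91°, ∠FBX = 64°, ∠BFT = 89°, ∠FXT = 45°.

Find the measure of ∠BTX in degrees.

∠BTX = 70°

1. ∠FTX = 116°  [cyclic XBFT, opposite ∠B+∠T]
2. ∠TFX = 19°  [△XFT]
3. ∠TBX = 19°  [same arc XT]
4. ∠BTX = 70°  [△XBT]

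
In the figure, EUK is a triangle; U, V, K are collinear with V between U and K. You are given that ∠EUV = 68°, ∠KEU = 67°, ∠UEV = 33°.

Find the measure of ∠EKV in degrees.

∠EKV = 45°

1. ∠EUK = 68°  [V on ray UK]
2. ∠EKU = 45°  [△EUK]
3. ∠EKV = 45°  [V on ray KU]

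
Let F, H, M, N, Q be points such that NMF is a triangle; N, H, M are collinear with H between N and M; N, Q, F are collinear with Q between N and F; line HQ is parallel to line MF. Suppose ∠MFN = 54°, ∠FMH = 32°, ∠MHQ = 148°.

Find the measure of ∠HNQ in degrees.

1. ∠HQN = 54°  [HQ∥MF, corresponding at Q]
2. ∠NHQ = 32°  [linear pair at H on NM]
3. ∠HNQ = 94°  [△NHQ]

∠HNQ = 94°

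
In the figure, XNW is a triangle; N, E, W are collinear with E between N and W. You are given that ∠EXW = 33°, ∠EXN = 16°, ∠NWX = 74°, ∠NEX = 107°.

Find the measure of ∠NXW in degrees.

1. ∠ENX = 57°  [△XNE]
2. ∠WNX = 57°  [E on ray NW]
3. ∠NXW = 49°  [△XNW]

∠NXW = 49°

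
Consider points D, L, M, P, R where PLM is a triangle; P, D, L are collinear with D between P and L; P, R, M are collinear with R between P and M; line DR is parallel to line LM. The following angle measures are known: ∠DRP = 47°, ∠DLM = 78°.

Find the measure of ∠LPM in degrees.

1. ∠LMP = 47°  [DR∥LM, corresponding at R]
2. ∠MLP = 78°  [D on ray LP]
3. ∠LPM = 55°  [△PLM]

∠LPM = 55°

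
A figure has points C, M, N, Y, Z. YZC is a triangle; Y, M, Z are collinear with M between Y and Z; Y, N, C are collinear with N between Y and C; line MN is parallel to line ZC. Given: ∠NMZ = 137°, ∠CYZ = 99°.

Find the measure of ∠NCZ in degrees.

1. ∠NMY = 43°  [linear pair at M on YZ]
2. ∠MYN = 99°  [M on YZ, N on YC]
3. ∠MNY = 38°  [△YMN]
4. ∠CNM = 142°  [linear pair at N on YC]
5. ∠NCZ = 38°  [MN∥ZC, co-interior at C–N]

∠NCZ = 38°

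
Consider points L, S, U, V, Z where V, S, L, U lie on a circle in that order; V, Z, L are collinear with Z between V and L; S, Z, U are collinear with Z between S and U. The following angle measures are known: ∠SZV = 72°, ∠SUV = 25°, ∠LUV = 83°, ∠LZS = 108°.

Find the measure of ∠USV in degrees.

1. ∠SLV = 25°  [same arc VS]
2. ∠LSV = 97°  [cyclic VSLU, opposite ∠S+∠U]
3. ∠LVS = 58°  [△VSL]
4. ∠USV = 50°  [△VZS]

∠USV = 50°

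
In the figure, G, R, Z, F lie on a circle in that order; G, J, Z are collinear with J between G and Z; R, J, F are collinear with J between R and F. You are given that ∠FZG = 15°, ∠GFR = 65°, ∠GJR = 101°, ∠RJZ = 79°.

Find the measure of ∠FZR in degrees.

1. ∠FRG = 15°  [same arc GF]
2. ∠FGR = 100°  [△GRF]
3. ∠FZR = 80°  [cyclic GRZF, opposite ∠G+∠Z]

∠FZR = 80°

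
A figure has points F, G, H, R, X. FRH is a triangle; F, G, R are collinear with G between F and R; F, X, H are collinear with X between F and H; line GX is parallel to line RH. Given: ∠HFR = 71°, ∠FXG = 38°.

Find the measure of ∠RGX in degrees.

1. ∠GFX = 71°  [G on FR, X on FH]
2. ∠FGX = 71°  [△FGX]
3. ∠RGX = 109°  [linear pair at G on FR]

∠RGX = 109°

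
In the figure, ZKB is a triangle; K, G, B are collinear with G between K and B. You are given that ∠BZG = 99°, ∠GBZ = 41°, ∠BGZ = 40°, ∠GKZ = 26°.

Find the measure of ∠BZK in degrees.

1. ∠KBZ = 41°  [G on ray BK]
2. ∠BKZ = 26°  [G on ray KB]
3. ∠BZK = 113°  [△ZKB]

∠BZK = 113°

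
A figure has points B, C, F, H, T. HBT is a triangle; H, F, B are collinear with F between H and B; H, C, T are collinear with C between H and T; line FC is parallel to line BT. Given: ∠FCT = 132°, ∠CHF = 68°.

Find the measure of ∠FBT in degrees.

∠FBT = 64°

1. ∠FCH = 48°  [linear pair at C on HT]
2. ∠CFH = 64°  [△HFC]
3. ∠BFC = 116°  [linear pair at F on HB]
4. ∠FBT = 64°  [FC∥BT, co-interior at B–F]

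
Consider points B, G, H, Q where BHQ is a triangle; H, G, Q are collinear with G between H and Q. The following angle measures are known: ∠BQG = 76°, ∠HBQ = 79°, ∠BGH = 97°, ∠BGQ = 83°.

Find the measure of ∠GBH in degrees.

∠GBH = 58°

1. ∠BQH = 76°  [G on ray QH]
2. ∠BHQ = 25°  [△BHQ]
3. ∠BHG = 25°  [G on ray HQ]
4. ∠GBH = 58°  [△BHG]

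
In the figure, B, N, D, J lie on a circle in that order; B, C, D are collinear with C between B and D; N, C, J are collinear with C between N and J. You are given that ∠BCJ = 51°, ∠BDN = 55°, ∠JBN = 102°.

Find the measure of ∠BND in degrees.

1. ∠DCN = 51°  [vertical angles at C]
2. ∠BJN = 55°  [same arc BN]
3. ∠BNJ = 23°  [△BNJ]
4. ∠BCN = 129°  [linear pair at C on BD]
5. ∠DBN = 28°  [△BCN]
6. ∠BND = 97°  [△BND]

∠BND = 97°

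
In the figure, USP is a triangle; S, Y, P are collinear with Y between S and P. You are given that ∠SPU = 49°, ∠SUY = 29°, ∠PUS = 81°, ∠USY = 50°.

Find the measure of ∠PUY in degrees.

∠PUY = 52°

1. ∠UPY = 49°  [Y on ray PS]
2. ∠SYU = 101°  [△USY]
3. ∠PYU = 79°  [linear pair at Y on SP]
4. ∠PUY = 52°  [△UYP]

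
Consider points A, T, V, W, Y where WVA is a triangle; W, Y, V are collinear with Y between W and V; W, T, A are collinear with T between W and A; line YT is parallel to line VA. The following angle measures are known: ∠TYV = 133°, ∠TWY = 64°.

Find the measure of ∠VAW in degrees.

1. ∠TYW = 47°  [linear pair at Y on WV]
2. ∠WTY = 69°  [△WYT]
3. ∠VAW = 69°  [YT∥VA, corresponding at T]

∠VAW = 69°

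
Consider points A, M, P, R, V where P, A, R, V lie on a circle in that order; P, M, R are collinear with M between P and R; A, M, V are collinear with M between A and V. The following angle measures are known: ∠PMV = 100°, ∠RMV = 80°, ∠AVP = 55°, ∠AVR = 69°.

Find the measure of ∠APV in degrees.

1. ∠AMP = 80°  [vertical angles at M]
2. ∠APR = 69°  [same arc AR]
3. ∠PAV = 31°  [△PMA]
4. ∠APV = 94°  [△PAV]

∠APV = 94°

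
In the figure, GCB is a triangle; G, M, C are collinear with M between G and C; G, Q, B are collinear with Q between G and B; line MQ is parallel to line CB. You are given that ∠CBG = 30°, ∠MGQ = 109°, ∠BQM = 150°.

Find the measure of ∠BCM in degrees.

1. ∠GQM = 30°  [MQ∥CB, corresponding at Q]
2. ∠GMQ = 41°  [△GMQ]
3. ∠CMQ = 139°  [linear pair at M on GC]
4. ∠BCM = 41°  [MQ∥CB, co-interior at C–M]

∠BCM = 41°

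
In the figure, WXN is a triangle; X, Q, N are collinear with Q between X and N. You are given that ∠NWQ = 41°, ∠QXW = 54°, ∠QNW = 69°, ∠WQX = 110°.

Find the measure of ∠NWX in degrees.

1. ∠NXW = 54°  [Q on ray XN]
2. ∠WNX = 69°  [Q on ray NX]
3. ∠NWX = 57°  [△WXN]

∠NWX = 57°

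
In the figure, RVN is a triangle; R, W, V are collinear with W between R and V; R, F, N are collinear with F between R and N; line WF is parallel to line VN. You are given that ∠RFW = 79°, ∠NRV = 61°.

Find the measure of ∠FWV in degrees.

∠FWV = 140°

1. ∠RNV = 79°  [WF∥VN, corresponding at F]
2. ∠NVR = 40°  [△RVN]
3. ∠FWR = 40°  [WF∥VN, corresponding at W]
4. ∠FWV = 140°  [linear pair at W on RV]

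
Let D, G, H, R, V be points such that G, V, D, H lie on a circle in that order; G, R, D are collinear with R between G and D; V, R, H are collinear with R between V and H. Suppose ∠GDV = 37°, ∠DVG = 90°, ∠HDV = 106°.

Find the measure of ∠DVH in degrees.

∠DVH = 21°

1. ∠DGV = 53°  [△GVD]
2. ∠DHV = 53°  [same arc VD]
3. ∠DVH = 21°  [△VDH]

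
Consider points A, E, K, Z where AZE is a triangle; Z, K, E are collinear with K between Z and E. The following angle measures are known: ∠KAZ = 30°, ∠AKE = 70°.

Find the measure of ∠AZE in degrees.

1. ∠AKZ = 110°  [linear pair at K on ZE]
2. ∠AZK = 40°  [△AZK]
3. ∠AZE = 40°  [K on ray ZE]

∠AZE = 40°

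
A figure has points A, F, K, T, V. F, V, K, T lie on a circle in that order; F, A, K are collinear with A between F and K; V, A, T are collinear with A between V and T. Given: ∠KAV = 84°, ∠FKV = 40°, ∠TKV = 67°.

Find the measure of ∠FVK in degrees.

∠FVK = 83°

1. ∠KVT = 56°  [△VAK]
2. ∠KTV = 57°  [△VKT]
3. ∠KFV = 57°  [same arc VK]
4. ∠FVK = 83°  [△FVK]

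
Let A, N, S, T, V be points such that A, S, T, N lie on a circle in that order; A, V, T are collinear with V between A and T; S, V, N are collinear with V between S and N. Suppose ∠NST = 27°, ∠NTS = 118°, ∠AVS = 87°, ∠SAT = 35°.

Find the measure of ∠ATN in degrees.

∠ATN = 58°

1. ∠SNT = 35°  [△STN]
2. ∠NVT = 87°  [vertical angles at V]
3. ∠ATN = 58°  [△TVN]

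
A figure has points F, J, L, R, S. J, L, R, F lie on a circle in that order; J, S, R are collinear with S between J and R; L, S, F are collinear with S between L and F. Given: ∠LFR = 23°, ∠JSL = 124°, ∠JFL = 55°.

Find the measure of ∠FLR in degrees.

1. ∠LSR = 56°  [linear pair at S on JR]
2. ∠JRL = 55°  [same arc JL]
3. ∠FLR = 69°  [△LSR]

∠FLR = 69°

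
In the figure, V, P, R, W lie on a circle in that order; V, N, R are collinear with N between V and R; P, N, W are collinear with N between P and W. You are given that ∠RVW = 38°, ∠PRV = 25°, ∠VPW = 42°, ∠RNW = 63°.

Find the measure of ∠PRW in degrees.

1. ∠RPW = 38°  [same arc RW]
2. ∠VRW = 42°  [same arc VW]
3. ∠PWR = 75°  [△RNW]
4. ∠PRW = 67°  [△PRW]

∠PRW = 67°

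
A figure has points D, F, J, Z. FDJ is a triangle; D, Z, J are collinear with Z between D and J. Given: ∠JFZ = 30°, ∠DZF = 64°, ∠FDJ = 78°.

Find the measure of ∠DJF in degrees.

1. ∠FZJ = 116°  [linear pair at Z on DJ]
2. ∠FJZ = 34°  [△FZJ]
3. ∠DJF = 34°  [Z on ray JD]

∠DJF = 34°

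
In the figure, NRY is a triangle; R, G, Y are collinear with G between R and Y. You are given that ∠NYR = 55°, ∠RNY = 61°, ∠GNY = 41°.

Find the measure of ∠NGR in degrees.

1. ∠GYN = 55°  [G on ray YR]
2. ∠NGY = 84°  [△NGY]
3. ∠NGR = 96°  [linear pair at G on RY]

∠NGR = 96°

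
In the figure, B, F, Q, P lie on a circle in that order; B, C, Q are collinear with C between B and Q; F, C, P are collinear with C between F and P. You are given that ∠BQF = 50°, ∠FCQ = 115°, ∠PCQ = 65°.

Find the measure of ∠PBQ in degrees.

1. ∠BPF = 50°  [same arc BF]
2. ∠BCP = 115°  [vertical angles at C]
3. ∠PBQ = 15°  [△BCP]

∠PBQ = 15°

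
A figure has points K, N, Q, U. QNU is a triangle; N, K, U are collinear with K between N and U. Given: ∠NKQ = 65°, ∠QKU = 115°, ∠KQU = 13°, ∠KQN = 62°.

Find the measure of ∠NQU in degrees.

1. ∠KNQ = 53°  [△QNK]
2. ∠KUQ = 52°  [△QKU]
3. ∠QNU = 53°  [K on ray NU]
4. ∠NUQ = 52°  [K on ray UN]
5. ∠NQU = 75°  [△QNU]

∠NQU = 75°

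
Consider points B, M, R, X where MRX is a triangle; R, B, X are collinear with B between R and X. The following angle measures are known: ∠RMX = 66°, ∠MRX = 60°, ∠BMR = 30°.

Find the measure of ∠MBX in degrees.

∠MBX = 90°

1. ∠BRM = 60°  [B on ray RX]
2. ∠MBR = 90°  [△MRB]
3. ∠MBX = 90°  [linear pair at B on RX]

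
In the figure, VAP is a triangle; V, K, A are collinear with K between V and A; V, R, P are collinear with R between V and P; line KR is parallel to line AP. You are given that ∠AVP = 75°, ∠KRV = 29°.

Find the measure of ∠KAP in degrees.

1. ∠KVR = 75°  [K on VA, R on VP]
2. ∠RKV = 76°  [△VKR]
3. ∠AKR = 104°  [linear pair at K on VA]
4. ∠KAP = 76°  [KR∥AP, co-interior at A–K]

∠KAP = 76°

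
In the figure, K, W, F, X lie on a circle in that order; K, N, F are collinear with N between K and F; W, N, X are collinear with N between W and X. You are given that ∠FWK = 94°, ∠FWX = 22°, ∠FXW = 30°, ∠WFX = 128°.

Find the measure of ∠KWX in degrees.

∠KWX = 72°

1. ∠FXK = 86°  [cyclic KWFX, opposite ∠W+∠X]
2. ∠FKX = 22°  [same arc FX]
3. ∠KFX = 72°  [△KFX]
4. ∠KWX = 72°  [same arc KX]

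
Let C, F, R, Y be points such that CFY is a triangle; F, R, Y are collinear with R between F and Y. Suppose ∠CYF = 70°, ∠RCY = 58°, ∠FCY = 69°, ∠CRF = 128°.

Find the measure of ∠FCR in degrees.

1. ∠CFY = 41°  [△CFY]
2. ∠CFR = 41°  [R on ray FY]
3. ∠FCR = 11°  [△CFR]

∠FCR = 11°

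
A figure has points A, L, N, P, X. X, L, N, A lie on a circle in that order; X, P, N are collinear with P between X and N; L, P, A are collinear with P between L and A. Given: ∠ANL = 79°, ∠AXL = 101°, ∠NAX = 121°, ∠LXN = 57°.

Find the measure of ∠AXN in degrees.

∠AXN = 44°

1. ∠LAN = 57°  [same arc LN]
2. ∠ALN = 44°  [△LNA]
3. ∠AXN = 44°  [same arc NA]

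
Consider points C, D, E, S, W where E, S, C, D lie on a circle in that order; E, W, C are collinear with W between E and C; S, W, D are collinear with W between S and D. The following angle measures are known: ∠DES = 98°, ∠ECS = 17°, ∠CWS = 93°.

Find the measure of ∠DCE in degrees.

1. ∠DCS = 82°  [cyclic ESCD, opposite ∠E+∠C]
2. ∠CSD = 70°  [△SWC]
3. ∠DWE = 93°  [vertical angles at W]
4. ∠CDS = 28°  [△SCD]
5. ∠CWD = 87°  [linear pair at W on EC]
6. ∠DCE = 65°  [△CWD]

∠DCE = 65°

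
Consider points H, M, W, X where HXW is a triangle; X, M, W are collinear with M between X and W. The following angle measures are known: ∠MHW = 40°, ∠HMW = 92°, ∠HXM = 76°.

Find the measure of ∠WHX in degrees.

1. ∠HWM = 48°  [△HMW]
2. ∠HXW = 76°  [M on ray XW]
3. ∠HWX = 48°  [M on ray WX]
4. ∠WHX = 56°  [△HXW]

∠WHX = 56°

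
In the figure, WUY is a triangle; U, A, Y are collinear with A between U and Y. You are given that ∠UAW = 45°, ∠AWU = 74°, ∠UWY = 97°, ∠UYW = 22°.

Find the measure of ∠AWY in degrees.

∠AWY = 23°

1. ∠WAY = 135°  [linear pair at A on UY]
2. ∠AYW = 22°  [A on ray YU]
3. ∠AWY = 23°  [△WAY]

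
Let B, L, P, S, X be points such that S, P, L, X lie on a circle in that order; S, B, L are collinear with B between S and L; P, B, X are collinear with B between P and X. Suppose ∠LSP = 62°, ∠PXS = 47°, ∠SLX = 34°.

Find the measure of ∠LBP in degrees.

∠LBP = 96°

1. ∠SPX = 34°  [same arc SX]
2. ∠PBS = 84°  [△SBP]
3. ∠LBP = 96°  [linear pair at B on SL]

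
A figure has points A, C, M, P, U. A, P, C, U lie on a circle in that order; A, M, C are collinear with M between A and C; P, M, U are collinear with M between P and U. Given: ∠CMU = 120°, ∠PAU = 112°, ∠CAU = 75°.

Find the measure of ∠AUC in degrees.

∠AUC = 82°

1. ∠PCU = 68°  [cyclic APCU, opposite ∠A+∠C]
2. ∠CPU = 75°  [same arc CU]
3. ∠CUP = 37°  [△PCU]
4. ∠ACU = 23°  [△CMU]
5. ∠AUC = 82°  [△ACU]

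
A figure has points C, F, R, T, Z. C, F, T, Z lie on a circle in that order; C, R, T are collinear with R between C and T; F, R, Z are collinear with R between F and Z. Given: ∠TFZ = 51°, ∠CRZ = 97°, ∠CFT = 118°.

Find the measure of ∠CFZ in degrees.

∠CFZ = 67°

1. ∠TCZ = 51°  [same arc TZ]
2. ∠CZT = 62°  [cyclic CFTZ, opposite ∠F+∠Z]
3. ∠CTZ = 67°  [△CTZ]
4. ∠CFZ = 67°  [same arc CZ]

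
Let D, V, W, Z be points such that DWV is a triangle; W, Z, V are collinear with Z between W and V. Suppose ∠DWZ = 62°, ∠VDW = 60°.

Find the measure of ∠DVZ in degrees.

∠DVZ = 58°

1. ∠DWV = 62°  [Z on ray WV]
2. ∠DVW = 58°  [△DWV]
3. ∠DVZ = 58°  [Z on ray VW]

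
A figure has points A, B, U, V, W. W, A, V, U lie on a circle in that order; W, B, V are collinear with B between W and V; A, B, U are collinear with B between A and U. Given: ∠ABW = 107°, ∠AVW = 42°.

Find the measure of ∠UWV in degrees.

∠UWV = 65°

1. ∠UBV = 107°  [vertical angles at B]
2. ∠AUW = 42°  [same arc WA]
3. ∠UBW = 73°  [linear pair at B on WV]
4. ∠UWV = 65°  [△WBU]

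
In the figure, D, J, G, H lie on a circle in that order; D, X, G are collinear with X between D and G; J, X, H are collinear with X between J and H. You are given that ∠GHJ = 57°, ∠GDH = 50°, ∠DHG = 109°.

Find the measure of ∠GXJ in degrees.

1. ∠GDJ = 57°  [same arc JG]
2. ∠GJH = 50°  [same arc GH]
3. ∠DJG = 71°  [cyclic DJGH, opposite ∠J+∠H]
4. ∠DGJ = 52°  [△DJG]
5. ∠GXJ = 78°  [△JXG]

∠GXJ = 78°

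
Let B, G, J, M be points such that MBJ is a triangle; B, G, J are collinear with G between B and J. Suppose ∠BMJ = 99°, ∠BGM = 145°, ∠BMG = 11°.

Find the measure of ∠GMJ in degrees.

1. ∠GBM = 24°  [△MBG]
2. ∠JGM = 35°  [linear pair at G on BJ]
3. ∠JBM = 24°  [G on ray BJ]
4. ∠BJM = 57°  [△MBJ]
5. ∠GJM = 57°  [G on ray JB]
6. ∠GMJ = 88°  [△MGJ]

∠GMJ = 88°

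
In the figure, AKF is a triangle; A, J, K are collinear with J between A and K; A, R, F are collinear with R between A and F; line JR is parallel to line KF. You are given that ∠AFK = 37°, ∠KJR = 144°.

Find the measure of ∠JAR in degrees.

1. ∠ARJ = 37°  [JR∥KF, corresponding at R]
2. ∠AJR = 36°  [linear pair at J on AK]
3. ∠JAR = 107°  [△AJR]

∠JAR = 107°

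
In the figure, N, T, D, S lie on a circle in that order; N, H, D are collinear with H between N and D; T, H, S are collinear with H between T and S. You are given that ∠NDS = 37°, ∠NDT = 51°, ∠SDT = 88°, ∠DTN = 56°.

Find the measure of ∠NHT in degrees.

1. ∠NTS = 37°  [same arc NS]
2. ∠DNT = 73°  [△NTD]
3. ∠NHT = 70°  [△NHT]

∠NHT = 70°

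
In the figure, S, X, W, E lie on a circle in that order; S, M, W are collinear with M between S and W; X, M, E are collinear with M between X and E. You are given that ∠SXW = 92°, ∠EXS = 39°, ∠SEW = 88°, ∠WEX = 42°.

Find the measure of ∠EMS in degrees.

∠EMS = 81°

1. ∠EWS = 39°  [same arc SE]
2. ∠EMW = 99°  [△WME]
3. ∠EMS = 81°  [linear pair at M on SW]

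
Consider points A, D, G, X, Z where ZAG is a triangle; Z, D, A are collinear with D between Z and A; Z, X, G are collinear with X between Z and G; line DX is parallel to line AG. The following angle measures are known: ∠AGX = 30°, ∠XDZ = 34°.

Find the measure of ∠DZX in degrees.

1. ∠AGZ = 30°  [X on ray GZ]
2. ∠GAZ = 34°  [DX∥AG, corresponding at D]
3. ∠AZG = 116°  [△ZAG]
4. ∠DZX = 116°  [D on ZA, X on ZG]

∠DZX = 116°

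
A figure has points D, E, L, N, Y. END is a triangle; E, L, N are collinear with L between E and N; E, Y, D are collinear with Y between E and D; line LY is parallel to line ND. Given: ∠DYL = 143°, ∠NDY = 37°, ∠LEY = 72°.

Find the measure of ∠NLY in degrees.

1. ∠EYL = 37°  [linear pair at Y on ED]
2. ∠ELY = 71°  [△ELY]
3. ∠NLY = 109°  [linear pair at L on EN]

∠NLY = 109°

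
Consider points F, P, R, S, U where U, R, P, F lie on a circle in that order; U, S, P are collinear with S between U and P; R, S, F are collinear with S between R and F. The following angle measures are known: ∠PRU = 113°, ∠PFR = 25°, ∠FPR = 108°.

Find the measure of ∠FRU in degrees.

1. ∠PUR = 25°  [same arc RP]
2. ∠FUR = 72°  [cyclic URPF, opposite ∠U+∠P]
3. ∠RPU = 42°  [△URP]
4. ∠RFU = 42°  [same arc UR]
5. ∠FRU = 66°  [△URF]

∠FRU = 66°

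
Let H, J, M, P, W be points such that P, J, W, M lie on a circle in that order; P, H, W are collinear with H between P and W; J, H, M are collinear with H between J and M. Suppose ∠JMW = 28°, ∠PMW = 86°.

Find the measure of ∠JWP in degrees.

∠JWP = 58°

1. ∠JPW = 28°  [same arc JW]
2. ∠PJW = 94°  [cyclic PJWM, opposite ∠J+∠M]
3. ∠JWP = 58°  [△PJW]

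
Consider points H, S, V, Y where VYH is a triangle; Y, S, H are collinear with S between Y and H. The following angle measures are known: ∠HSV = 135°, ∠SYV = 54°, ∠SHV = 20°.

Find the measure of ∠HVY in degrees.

1. ∠HYV = 54°  [S on ray YH]
2. ∠VHY = 20°  [S on ray HY]
3. ∠HVY = 106°  [△VYH]

∠HVY = 106°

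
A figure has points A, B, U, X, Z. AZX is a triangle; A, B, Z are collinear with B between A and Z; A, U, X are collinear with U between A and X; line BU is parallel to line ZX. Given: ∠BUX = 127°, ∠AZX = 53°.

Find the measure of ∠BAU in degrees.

∠BAU = 74°

1. ∠AUB = 53°  [linear pair at U on AX]
2. ∠ABU = 53°  [BU∥ZX, corresponding at B]
3. ∠BAU = 74°  [△ABU]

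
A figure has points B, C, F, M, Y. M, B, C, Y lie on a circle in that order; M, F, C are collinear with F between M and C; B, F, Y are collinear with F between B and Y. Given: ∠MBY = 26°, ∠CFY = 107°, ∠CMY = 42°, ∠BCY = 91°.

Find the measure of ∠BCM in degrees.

1. ∠BFM = 107°  [vertical angles at F]
2. ∠CBY = 42°  [same arc CY]
3. ∠BFC = 73°  [linear pair at F on MC]
4. ∠BCM = 65°  [△BFC]

∠BCM = 65°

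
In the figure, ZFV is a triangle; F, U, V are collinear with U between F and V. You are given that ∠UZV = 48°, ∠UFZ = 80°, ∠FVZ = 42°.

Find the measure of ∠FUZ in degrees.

∠FUZ = 90°

1. ∠UVZ = 42°  [U on ray VF]
2. ∠VUZ = 90°  [△ZUV]
3. ∠FUZ = 90°  [linear pair at U on FV]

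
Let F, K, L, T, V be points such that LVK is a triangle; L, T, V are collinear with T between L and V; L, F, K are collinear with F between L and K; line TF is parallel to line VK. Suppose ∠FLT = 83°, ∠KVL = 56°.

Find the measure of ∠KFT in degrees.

1. ∠KLV = 83°  [T on LV, F on LK]
2. ∠LKV = 41°  [△LVK]
3. ∠LFT = 41°  [TF∥VK, corresponding at F]
4. ∠KFT = 139°  [linear pair at F on LK]

∠KFT = 139°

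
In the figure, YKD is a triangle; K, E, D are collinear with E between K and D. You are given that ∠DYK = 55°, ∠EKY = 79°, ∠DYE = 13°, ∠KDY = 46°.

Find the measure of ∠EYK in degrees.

1. ∠EDY = 46°  [E on ray DK]
2. ∠DEY = 121°  [△YED]
3. ∠KEY = 59°  [linear pair at E on KD]
4. ∠EYK = 42°  [△YKE]

∠EYK = 42°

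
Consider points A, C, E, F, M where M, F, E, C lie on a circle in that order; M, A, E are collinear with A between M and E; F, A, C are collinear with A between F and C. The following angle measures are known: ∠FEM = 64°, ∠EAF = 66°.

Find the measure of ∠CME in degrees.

1. ∠FCM = 64°  [same arc MF]
2. ∠CAM = 66°  [vertical angles at A]
3. ∠CME = 50°  [△MAC]

∠CME = 50°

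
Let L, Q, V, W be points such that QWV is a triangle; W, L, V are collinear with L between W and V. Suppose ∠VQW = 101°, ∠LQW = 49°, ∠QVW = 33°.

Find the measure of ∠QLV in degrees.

1. ∠QWV = 46°  [△QWV]
2. ∠LWQ = 46°  [L on ray WV]
3. ∠QLW = 85°  [△QWL]
4. ∠QLV = 95°  [linear pair at L on WV]

∠QLV = 95°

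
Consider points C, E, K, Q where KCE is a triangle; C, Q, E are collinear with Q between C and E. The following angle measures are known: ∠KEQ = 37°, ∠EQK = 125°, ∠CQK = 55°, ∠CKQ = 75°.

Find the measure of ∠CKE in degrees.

∠CKE = 93°

1. ∠CEK = 37°  [Q on ray EC]
2. ∠KCQ = 50°  [△KCQ]
3. ∠ECK = 50°  [Q on ray CE]
4. ∠CKE = 93°  [△KCE]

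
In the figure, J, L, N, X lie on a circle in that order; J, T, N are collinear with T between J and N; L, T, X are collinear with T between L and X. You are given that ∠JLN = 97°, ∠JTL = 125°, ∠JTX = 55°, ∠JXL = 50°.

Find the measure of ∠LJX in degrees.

∠LJX = 108°

1. ∠JXN = 83°  [cyclic JLNX, opposite ∠L+∠X]
2. ∠NJX = 75°  [△JTX]
3. ∠JNX = 22°  [△JNX]
4. ∠JLX = 22°  [same arc JX]
5. ∠LJX = 108°  [△JLX]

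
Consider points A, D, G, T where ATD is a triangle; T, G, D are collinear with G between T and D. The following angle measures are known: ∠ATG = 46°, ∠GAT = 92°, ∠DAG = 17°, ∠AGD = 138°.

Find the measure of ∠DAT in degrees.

1. ∠ATD = 46°  [G on ray TD]
2. ∠ADG = 25°  [△AGD]
3. ∠ADT = 25°  [G on ray DT]
4. ∠DAT = 109°  [△ATD]

∠DAT = 109°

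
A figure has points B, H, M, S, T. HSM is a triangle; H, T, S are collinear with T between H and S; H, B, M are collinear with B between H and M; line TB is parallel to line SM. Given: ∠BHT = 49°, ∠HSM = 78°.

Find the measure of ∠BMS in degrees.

1. ∠MHS = 49°  [T on HS, B on HM]
2. ∠HMS = 53°  [△HSM]
3. ∠BMS = 53°  [B on ray MH]

∠BMS = 53°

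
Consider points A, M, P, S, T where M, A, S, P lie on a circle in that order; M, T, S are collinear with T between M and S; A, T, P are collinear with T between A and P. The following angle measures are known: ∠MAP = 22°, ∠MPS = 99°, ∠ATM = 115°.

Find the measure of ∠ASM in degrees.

∠ASM = 56°

1. ∠AMS = 43°  [△MTA]
2. ∠MAS = 81°  [cyclic MASP, opposite ∠A+∠P]
3. ∠ASM = 56°  [△MAS]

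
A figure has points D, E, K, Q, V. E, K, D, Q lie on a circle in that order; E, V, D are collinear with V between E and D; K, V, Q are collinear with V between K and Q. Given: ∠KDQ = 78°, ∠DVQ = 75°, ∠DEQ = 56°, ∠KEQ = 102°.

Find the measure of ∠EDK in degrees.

1. ∠EVK = 75°  [vertical angles at V]
2. ∠DKQ = 56°  [same arc DQ]
3. ∠DVK = 105°  [linear pair at V on ED]
4. ∠EDK = 19°  [△KVD]

∠EDK = 19°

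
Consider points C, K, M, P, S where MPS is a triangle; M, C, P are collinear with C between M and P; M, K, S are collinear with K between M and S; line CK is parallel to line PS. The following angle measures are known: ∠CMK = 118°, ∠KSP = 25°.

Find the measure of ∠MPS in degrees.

∠MPS = 37°

1. ∠PMS = 118°  [C on MP, K on MS]
2. ∠MSP = 25°  [K on ray SM]
3. ∠MPS = 37°  [△MPS]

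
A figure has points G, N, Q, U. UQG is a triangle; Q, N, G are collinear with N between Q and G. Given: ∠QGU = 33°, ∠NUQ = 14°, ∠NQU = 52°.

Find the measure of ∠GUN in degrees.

1. ∠NGU = 33°  [N on ray GQ]
2. ∠QNU = 114°  [△UQN]
3. ∠GNU = 66°  [linear pair at N on QG]
4. ∠GUN = 81°  [△UNG]

∠GUN = 81°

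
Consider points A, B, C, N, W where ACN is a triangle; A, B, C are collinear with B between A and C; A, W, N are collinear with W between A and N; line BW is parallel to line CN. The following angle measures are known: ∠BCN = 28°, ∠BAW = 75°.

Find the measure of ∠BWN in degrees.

1. ∠ACN = 28°  [B on ray CA]
2. ∠CAN = 75°  [B on AC, W on AN]
3. ∠ANC = 77°  [△ACN]
4. ∠AWB = 77°  [BW∥CN, corresponding at W]
5. ∠BWN = 103°  [linear pair at W on AN]

∠BWN = 103°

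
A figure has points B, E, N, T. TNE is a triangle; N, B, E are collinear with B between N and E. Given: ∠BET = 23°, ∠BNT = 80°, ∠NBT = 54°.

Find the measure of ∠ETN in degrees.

1. ∠NET = 23°  [B on ray EN]
2. ∠ENT = 80°  [B on ray NE]
3. ∠ETN = 77°  [△TNE]

∠ETN = 77°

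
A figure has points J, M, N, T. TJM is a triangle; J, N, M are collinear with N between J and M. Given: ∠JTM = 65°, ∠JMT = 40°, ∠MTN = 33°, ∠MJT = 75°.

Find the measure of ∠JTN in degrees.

1. ∠NMT = 40°  [N on ray MJ]
2. ∠MNT = 107°  [△TNM]
3. ∠NJT = 75°  [N on ray JM]
4. ∠JNT = 73°  [linear pair at N on JM]
5. ∠JTN = 32°  [△TJN]

∠JTN = 32°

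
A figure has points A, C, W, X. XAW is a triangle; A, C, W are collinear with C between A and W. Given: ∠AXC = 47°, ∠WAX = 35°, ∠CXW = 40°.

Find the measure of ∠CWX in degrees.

1. ∠CAX = 35°  [C on ray AW]
2. ∠ACX = 98°  [△XAC]
3. ∠WCX = 82°  [linear pair at C on AW]
4. ∠CWX = 58°  [△XCW]

∠CWX = 58°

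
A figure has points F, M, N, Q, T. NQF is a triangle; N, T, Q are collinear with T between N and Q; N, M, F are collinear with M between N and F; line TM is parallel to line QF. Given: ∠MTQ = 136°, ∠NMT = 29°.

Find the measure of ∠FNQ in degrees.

∠FNQ = 107°

1. ∠MTN = 44°  [linear pair at T on NQ]
2. ∠MNT = 107°  [△NTM]
3. ∠FNQ = 107°  [T on NQ, M on NF]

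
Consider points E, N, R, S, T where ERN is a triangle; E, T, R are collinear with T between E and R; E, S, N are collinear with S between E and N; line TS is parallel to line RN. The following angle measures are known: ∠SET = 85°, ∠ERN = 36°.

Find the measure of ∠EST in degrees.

∠EST = 59°

1. ∠NER = 85°  [T on ER, S on EN]
2. ∠ENR = 59°  [△ERN]
3. ∠EST = 59°  [TS∥RN, corresponding at S]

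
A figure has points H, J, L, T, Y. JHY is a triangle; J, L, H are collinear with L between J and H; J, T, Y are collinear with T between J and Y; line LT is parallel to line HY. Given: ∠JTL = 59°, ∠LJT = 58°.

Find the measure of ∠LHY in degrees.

∠LHY = 63°

1. ∠JLT = 63°  [△JLT]
2. ∠HLT = 117°  [linear pair at L on JH]
3. ∠LHY = 63°  [LT∥HY, co-interior at H–L]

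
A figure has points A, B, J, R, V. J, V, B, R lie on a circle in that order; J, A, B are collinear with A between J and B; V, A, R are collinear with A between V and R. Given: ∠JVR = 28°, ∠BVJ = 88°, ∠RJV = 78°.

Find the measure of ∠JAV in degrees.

∠JAV = 134°

1. ∠JRV = 74°  [△JVR]
2. ∠JBV = 74°  [same arc JV]
3. ∠BJV = 18°  [△JVB]
4. ∠JAV = 134°  [△JAV]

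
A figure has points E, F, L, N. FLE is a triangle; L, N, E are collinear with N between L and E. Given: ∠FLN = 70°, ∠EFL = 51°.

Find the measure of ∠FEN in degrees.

∠FEN = 59°

1. ∠ELF = 70°  [N on ray LE]
2. ∠FEL = 59°  [△FLE]
3. ∠FEN = 59°  [N on ray EL]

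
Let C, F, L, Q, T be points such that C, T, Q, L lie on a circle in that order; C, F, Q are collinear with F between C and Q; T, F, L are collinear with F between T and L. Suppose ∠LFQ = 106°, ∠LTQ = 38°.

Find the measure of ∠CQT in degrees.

∠CQT = 68°

1. ∠CFT = 106°  [vertical angles at F]
2. ∠QFT = 74°  [linear pair at F on CQ]
3. ∠CQT = 68°  [△TFQ]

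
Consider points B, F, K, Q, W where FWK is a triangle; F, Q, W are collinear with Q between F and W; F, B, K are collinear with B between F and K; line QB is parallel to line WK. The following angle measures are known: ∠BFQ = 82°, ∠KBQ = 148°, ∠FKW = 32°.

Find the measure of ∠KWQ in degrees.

1. ∠KFW = 82°  [Q on FW, B on FK]
2. ∠FWK = 66°  [△FWK]
3. ∠KWQ = 66°  [Q on ray WF]

∠KWQ = 66°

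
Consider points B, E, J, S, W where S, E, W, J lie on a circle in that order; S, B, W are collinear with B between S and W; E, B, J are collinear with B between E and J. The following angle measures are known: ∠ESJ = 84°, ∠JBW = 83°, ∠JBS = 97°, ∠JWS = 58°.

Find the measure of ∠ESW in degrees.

1. ∠EBS = 83°  [vertical angles at B]
2. ∠JES = 58°  [same arc SJ]
3. ∠ESW = 39°  [△SBE]

∠ESW = 39°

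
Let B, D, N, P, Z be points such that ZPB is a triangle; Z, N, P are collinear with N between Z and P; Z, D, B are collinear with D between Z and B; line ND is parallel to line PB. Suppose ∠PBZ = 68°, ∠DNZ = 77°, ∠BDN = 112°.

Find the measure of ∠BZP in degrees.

∠BZP = 35°

1. ∠NDZ = 68°  [ND∥PB, corresponding at D]
2. ∠DZN = 35°  [△ZND]
3. ∠BZP = 35°  [N on ZP, D on ZB]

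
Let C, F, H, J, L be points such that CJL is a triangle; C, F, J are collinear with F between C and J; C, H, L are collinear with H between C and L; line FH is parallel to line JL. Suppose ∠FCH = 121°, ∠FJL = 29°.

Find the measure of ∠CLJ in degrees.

∠CLJ = 30°

1. ∠JCL = 121°  [F on CJ, H on CL]
2. ∠CJL = 29°  [F on ray JC]
3. ∠CLJ = 30°  [△CJL]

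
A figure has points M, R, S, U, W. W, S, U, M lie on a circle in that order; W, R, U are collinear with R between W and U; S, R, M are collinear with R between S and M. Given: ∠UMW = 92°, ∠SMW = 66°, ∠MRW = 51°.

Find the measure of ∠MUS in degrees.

1. ∠SUW = 66°  [same arc WS]
2. ∠MWU = 63°  [△WRM]
3. ∠SRU = 51°  [vertical angles at R]
4. ∠MRU = 129°  [linear pair at R on WU]
5. ∠MSU = 63°  [△SRU]
6. ∠MUW = 25°  [△WUM]
7. ∠SMU = 26°  [△URM]
8. ∠MUS = 91°  [△SUM]

∠MUS = 91°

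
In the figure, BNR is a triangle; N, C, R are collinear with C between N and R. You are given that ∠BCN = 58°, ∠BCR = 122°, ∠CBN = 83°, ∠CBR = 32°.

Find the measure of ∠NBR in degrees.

1. ∠BNC = 39°  [△BNC]
2. ∠BRC = 26°  [△BCR]
3. ∠BNR = 39°  [C on ray NR]
4. ∠BRN = 26°  [C on ray RN]
5. ∠NBR = 115°  [△BNR]

∠NBR = 115°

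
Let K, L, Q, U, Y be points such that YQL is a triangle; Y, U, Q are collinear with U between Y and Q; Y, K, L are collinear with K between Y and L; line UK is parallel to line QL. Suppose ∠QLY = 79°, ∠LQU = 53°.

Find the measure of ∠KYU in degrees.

1. ∠LQY = 53°  [U on ray QY]
2. ∠LYQ = 48°  [△YQL]
3. ∠KYU = 48°  [U on YQ, K on YL]

∠KYU = 48°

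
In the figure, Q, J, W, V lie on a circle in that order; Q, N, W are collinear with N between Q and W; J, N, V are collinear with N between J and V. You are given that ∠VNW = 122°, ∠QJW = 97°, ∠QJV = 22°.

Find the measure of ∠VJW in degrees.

1. ∠JNQ = 122°  [vertical angles at N]
2. ∠JQW = 36°  [△QNJ]
3. ∠JNW = 58°  [linear pair at N on QW]
4. ∠JWQ = 47°  [△QJW]
5. ∠VJW = 75°  [△JNW]

∠VJW = 75°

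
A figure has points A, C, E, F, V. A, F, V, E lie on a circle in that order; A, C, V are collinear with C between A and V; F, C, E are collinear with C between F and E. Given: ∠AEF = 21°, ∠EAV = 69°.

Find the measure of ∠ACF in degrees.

1. ∠AVF = 21°  [same arc AF]
2. ∠EFV = 69°  [same arc VE]
3. ∠FCV = 90°  [△FCV]
4. ∠ACF = 90°  [linear pair at C on AV]

∠ACF = 90°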